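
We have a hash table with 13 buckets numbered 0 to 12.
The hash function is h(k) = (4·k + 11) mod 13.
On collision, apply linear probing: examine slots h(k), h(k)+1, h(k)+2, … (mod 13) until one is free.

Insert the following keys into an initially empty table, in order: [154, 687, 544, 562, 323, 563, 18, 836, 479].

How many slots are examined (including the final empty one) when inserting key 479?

6

154 hashes to 3; slot 3 is free -> place at 3.
687 hashes to 3; 3 taken -> place at 4.
544 hashes to 3; 3,4 taken -> place at 5.
562 hashes to 10; slot 10 is free -> place at 10.
323 hashes to 3; 3,4,5 taken -> place at 6.
563 hashes to 1; slot 1 is free -> place at 1.
18 hashes to 5; 5,6 taken -> place at 7.
836 hashes to 1; 1 taken -> place at 2.
479 hashes to 3; 3,4,5,6,7 taken -> place at 8.
Table: [., 563, 836, 154, 687, 544, 323, 18, 479, ., 562, ., .]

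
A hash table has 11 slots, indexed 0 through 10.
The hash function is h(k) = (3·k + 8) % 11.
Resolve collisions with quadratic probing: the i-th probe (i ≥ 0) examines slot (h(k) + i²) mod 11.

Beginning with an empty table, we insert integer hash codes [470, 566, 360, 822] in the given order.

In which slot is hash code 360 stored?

0

470 hashes to 10; slot 10 is free -> place at 10.
566 hashes to 1; slot 1 is free -> place at 1.
360 hashes to 10; 10 taken -> place at 0.
822 hashes to 10; 10,0 taken -> place at 3.
Table: [360, 566, _, 822, _, _, _, _, _, _, 470]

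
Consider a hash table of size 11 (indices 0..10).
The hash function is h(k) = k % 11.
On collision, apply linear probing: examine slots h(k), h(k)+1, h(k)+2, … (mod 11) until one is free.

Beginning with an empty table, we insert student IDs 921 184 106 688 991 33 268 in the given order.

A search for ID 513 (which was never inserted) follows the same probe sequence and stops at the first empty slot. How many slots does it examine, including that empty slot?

4

Insert 921: h=8, slot 8 empty → index 8.
Insert 184: h=8, slot 8 occupied → index 9.
Insert 106: h=7, slot 7 empty → index 7.
Insert 688: h=6, slot 6 empty → index 6.
Insert 991: h=1, slot 1 empty → index 1.
Insert 33: h=0, slot 0 empty → index 0.
Insert 268: h=4, slot 4 empty → index 4.
Table: [33, 991, ∅, ∅, 268, ∅, 688, 106, 921, 184, ∅]
Lookup 513: h=7, probe 7,8,9,10 → slot 10 empty, not found.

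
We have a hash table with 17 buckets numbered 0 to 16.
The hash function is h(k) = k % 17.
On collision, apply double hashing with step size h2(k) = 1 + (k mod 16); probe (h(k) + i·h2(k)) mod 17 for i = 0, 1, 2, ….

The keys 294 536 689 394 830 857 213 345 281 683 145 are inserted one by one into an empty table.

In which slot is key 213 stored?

294: h=5 -> slot 5
536: h=9 -> slot 9
689: h=9, h2=2, probe 9,11 -> slot 11
394: h=3 -> slot 3
830: h=14 -> slot 14
857: h=7 -> slot 7
213: h=9, h2=6, probe 9,15 -> slot 15
345: h=5, h2=10, probe 5,15,8 -> slot 8
281: h=9, h2=10, probe 9,2 -> slot 2
683: h=3, h2=12, probe 3,15,10 -> slot 10
145: h=9, h2=2, probe 9,11,13 -> slot 13
Table: [., ., 281, 394, ., 294, ., 857, 345, 536, 683, 689, ., 145, 830, 213, .]

15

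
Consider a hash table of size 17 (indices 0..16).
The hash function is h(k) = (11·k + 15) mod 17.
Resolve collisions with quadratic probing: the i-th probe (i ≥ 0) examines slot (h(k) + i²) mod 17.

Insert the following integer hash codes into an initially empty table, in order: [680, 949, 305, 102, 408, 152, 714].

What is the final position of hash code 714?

14

680 hashes to 15; slot 15 is free → place at 15.
949 hashes to 16; slot 16 is free → place at 16.
305 hashes to 4; slot 4 is free → place at 4.
102 hashes to 15; 15,16 taken → place at 2.
408 hashes to 15; 15,16,2 taken → place at 7.
152 hashes to 4; 4 taken → place at 5.
714 hashes to 15; 15,16,2,7 taken → place at 14.
Table: [-, -, 102, -, 305, 152, -, 408, -, -, -, -, -, -, 714, 680, 949]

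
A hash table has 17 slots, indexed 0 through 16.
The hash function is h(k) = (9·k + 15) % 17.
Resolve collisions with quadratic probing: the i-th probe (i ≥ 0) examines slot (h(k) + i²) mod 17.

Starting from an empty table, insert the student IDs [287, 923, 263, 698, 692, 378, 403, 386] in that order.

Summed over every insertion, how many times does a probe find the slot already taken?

287 hashes to 14; slot 14 is free => place at 14.
923 hashes to 9; slot 9 is free => place at 9.
263 hashes to 2; slot 2 is free => place at 2.
698 hashes to 7; slot 7 is free => place at 7.
692 hashes to 4; slot 4 is free => place at 4.
378 hashes to 0; slot 0 is free => place at 0.
403 hashes to 4; 4 taken => place at 5.
386 hashes to 4; 4,5 taken => place at 8.
Table: [378, ., 263, ., 692, 403, ., 698, 386, 923, ., ., ., ., 287, ., .]

3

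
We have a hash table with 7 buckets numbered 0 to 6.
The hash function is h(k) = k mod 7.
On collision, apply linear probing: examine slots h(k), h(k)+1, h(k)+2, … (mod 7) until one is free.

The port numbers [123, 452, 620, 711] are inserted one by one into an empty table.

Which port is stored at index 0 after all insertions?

123: h=4 → slot 4
452: h=4, probe 4,5 → slot 5
620: h=4, probe 4,5,6 → slot 6
711: h=4, probe 4,5,6,0 → slot 0
Table: [711, ., ., ., 123, 452, 620]

711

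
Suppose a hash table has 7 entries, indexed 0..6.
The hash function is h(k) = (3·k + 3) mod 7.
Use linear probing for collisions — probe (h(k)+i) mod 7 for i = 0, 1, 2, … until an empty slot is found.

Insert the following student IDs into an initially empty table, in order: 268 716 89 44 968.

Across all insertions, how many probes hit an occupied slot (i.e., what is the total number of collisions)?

8

268: h=2 -> slot 2
716: h=2, probe 2,3 -> slot 3
89: h=4 -> slot 4
44: h=2, probe 2,3,4,5 -> slot 5
968: h=2, probe 2,3,4,5,6 -> slot 6
Table: [∅, ∅, 268, 716, 89, 44, 968]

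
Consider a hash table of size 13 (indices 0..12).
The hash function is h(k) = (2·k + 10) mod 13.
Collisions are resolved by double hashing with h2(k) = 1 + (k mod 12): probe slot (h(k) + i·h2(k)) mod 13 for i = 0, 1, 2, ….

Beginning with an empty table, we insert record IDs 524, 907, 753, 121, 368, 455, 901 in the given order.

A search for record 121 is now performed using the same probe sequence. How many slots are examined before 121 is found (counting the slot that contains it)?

Insert 524: h=5, slot 5 empty -> index 5.
Insert 907: h=4, slot 4 empty -> index 4.
Insert 753: h=8, slot 8 empty -> index 8.
Insert 121: h=5, h2=2, slot 5 occupied -> index 7.
Insert 368: h=5, h2=9, slot 5 occupied -> index 1.
Insert 455: h=10, slot 10 empty -> index 10.
Insert 901: h=5, h2=2, slots 5,7 occupied -> index 9.
Table: [∅, 368, ∅, ∅, 907, 524, ∅, 121, 753, 901, 455, ∅, ∅]
Lookup 121: h=5, h2=2, probe 5,7 → found at 7.

2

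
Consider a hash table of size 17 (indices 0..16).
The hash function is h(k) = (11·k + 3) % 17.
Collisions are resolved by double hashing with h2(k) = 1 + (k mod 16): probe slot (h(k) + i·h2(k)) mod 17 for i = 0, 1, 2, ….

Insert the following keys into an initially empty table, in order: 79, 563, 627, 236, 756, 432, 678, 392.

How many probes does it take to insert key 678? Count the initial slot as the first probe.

Insert 79: h=5, slot 5 empty => index 5.
Insert 563: h=8, slot 8 empty => index 8.
Insert 627: h=15, slot 15 empty => index 15.
Insert 236: h=15, h2=13, slot 15 occupied => index 11.
Insert 756: h=6, slot 6 empty => index 6.
Insert 432: h=12, slot 12 empty => index 12.
Insert 678: h=15, h2=7, slots 15,5,12 occupied => index 2.
Insert 392: h=14, slot 14 empty => index 14.
Table: [∅, ∅, 678, ∅, ∅, 79, 756, ∅, 563, ∅, ∅, 236, 432, ∅, 392, 627, ∅]

4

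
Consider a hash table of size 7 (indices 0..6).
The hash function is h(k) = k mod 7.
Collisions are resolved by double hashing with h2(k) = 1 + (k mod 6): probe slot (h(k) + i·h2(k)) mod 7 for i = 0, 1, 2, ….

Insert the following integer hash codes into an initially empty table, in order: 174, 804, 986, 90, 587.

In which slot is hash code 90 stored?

174 hashes to 6; slot 6 is free -> place at 6.
804 hashes to 6, h2=1; 6 taken -> place at 0.
986 hashes to 6, h2=3; 6 taken -> place at 2.
90 hashes to 6, h2=1; 6,0 taken -> place at 1.
587 hashes to 6, h2=6; 6 taken -> place at 5.
Table: [804, 90, 986, -, -, 587, 174]

1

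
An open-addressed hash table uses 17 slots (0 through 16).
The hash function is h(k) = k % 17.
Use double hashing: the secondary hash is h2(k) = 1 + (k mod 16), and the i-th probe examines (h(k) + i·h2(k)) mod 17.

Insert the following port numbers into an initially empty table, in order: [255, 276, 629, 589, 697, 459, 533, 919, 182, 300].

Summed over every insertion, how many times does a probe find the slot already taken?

255 hashes to 0; slot 0 is free => place at 0.
276 hashes to 4; slot 4 is free => place at 4.
629 hashes to 0, h2=6; 0 taken => place at 6.
589 hashes to 11; slot 11 is free => place at 11.
697 hashes to 0, h2=10; 0 taken => place at 10.
459 hashes to 0, h2=12; 0 taken => place at 12.
533 hashes to 6, h2=6; 6,12 taken => place at 1.
919 hashes to 1, h2=8; 1 taken => place at 9.
182 hashes to 12, h2=7; 12 taken => place at 2.
300 hashes to 11, h2=13; 11 taken => place at 7.
Table: [255, 533, 182, —, 276, —, 629, 300, —, 919, 697, 589, 459, —, —, —, —]

8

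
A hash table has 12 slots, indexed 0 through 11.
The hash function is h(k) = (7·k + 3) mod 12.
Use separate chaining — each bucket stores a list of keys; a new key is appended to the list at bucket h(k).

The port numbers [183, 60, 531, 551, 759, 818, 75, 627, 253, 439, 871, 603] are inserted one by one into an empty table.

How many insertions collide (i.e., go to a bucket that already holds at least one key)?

6

Insert 183: h=0, bucket 0 empty -> new chain.
Insert 60: h=3, bucket 3 empty -> new chain.
Insert 531: h=0, bucket 0 nonempty -> append to chain.
Insert 551: h=8, bucket 8 empty -> new chain.
Insert 759: h=0, bucket 0 nonempty -> append to chain.
Insert 818: h=5, bucket 5 empty -> new chain.
Insert 75: h=0, bucket 0 nonempty -> append to chain.
Insert 627: h=0, bucket 0 nonempty -> append to chain.
Insert 253: h=10, bucket 10 empty -> new chain.
Insert 439: h=4, bucket 4 empty -> new chain.
Insert 871: h=4, bucket 4 nonempty -> append to chain.
Insert 603: h=0, bucket 0 nonempty -> append to chain.
Final buckets:
0: 183 -> 531 -> 759 -> 75 -> 627 -> 603
1: -
2: -
3: 60
4: 439 -> 871
5: 818
6: -
7: -
8: 551
9: -
10: 253
11: -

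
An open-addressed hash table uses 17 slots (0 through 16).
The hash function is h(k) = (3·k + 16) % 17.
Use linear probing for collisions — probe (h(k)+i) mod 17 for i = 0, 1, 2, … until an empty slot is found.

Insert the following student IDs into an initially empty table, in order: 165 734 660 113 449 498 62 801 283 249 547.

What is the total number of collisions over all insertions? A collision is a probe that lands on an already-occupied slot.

8

165 hashes to 1; slot 1 is free → place at 1.
734 hashes to 8; slot 8 is free → place at 8.
660 hashes to 7; slot 7 is free → place at 7.
113 hashes to 15; slot 15 is free → place at 15.
449 hashes to 3; slot 3 is free → place at 3.
498 hashes to 14; slot 14 is free → place at 14.
62 hashes to 15; 15 taken → place at 16.
801 hashes to 5; slot 5 is free → place at 5.
283 hashes to 15; 15,16 taken → place at 0.
249 hashes to 15; 15,16,0,1 taken → place at 2.
547 hashes to 8; 8 taken → place at 9.
Table: [283, 165, 249, 449, _, 801, _, 660, 734, 547, _, _, _, _, 498, 113, 62]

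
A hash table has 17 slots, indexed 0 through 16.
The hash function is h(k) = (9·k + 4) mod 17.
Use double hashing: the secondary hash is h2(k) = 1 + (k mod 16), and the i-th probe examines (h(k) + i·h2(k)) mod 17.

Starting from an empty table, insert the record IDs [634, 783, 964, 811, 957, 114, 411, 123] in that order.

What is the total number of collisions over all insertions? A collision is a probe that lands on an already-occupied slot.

634: h=15 => slot 15
783: h=13 => slot 13
964: h=10 => slot 10
811: h=10, h2=12, probe 10,5 => slot 5
957: h=15, h2=14, probe 15,12 => slot 12
114: h=10, h2=3, probe 10,13,16 => slot 16
411: h=14 => slot 14
123: h=6 => slot 6
Table: [-, -, -, -, -, 811, 123, -, -, -, 964, -, 957, 783, 411, 634, 114]

4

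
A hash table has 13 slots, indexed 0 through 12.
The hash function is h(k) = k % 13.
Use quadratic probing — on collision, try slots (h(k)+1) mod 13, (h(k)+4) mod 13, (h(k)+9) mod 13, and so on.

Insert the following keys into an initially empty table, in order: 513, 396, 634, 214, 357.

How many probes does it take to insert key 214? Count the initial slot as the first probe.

4

Insert 513: h=6, slot 6 empty -> index 6.
Insert 396: h=6, slot 6 occupied -> index 7.
Insert 634: h=10, slot 10 empty -> index 10.
Insert 214: h=6, slots 6,7,10 occupied -> index 2.
Insert 357: h=6, slots 6,7,10,2 occupied -> index 9.
Table: [_, _, 214, _, _, _, 513, 396, _, 357, 634, _, _]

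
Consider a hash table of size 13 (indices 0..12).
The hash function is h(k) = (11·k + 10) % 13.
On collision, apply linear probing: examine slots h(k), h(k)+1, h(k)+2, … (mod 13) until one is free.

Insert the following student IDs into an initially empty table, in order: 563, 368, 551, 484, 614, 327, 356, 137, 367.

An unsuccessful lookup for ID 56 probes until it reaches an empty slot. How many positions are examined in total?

563: h=2 => slot 2
368: h=2, probe 2,3 => slot 3
551: h=0 => slot 0
484: h=4 => slot 4
614: h=4, probe 4,5 => slot 5
327: h=6 => slot 6
356: h=0, probe 0,1 => slot 1
137: h=9 => slot 9
367: h=4, probe 4,5,6,7 => slot 7
Table: [551, 356, 563, 368, 484, 614, 327, 367, ., 137, ., ., .]
Lookup 56: h=2, probe 2,3,4,5,6,7,8 → slot 8 empty, not found.

7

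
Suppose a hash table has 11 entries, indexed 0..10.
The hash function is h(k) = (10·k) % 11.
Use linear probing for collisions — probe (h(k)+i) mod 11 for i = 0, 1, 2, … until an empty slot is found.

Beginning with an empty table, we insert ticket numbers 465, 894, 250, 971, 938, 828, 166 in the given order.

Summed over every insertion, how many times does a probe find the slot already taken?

13

Insert 465: h=8, slot 8 empty → index 8.
Insert 894: h=8, slot 8 occupied → index 9.
Insert 250: h=3, slot 3 empty → index 3.
Insert 971: h=8, slots 8,9 occupied → index 10.
Insert 938: h=8, slots 8,9,10 occupied → index 0.
Insert 828: h=8, slots 8,9,10,0 occupied → index 1.
Insert 166: h=10, slots 10,0,1 occupied → index 2.
Table: [938, 828, 166, 250, —, —, —, —, 465, 894, 971]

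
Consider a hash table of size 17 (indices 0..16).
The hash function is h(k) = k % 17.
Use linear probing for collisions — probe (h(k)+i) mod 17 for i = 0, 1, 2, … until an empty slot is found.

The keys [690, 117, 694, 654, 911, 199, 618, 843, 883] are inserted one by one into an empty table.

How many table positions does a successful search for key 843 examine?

4

690 hashes to 10; slot 10 is free -> place at 10.
117 hashes to 15; slot 15 is free -> place at 15.
694 hashes to 14; slot 14 is free -> place at 14.
654 hashes to 8; slot 8 is free -> place at 8.
911 hashes to 10; 10 taken -> place at 11.
199 hashes to 12; slot 12 is free -> place at 12.
618 hashes to 6; slot 6 is free -> place at 6.
843 hashes to 10; 10,11,12 taken -> place at 13.
883 hashes to 16; slot 16 is free -> place at 16.
Table: [., ., ., ., ., ., 618, ., 654, ., 690, 911, 199, 843, 694, 117, 883]
Lookup 843: h=10, probe 10,11,12,13 → found at 13.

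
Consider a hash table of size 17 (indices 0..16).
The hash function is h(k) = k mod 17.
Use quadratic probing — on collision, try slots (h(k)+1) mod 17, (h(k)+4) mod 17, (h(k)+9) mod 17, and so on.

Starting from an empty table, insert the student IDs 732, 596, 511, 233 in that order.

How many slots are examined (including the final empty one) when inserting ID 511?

3

732: h=1 -> slot 1
596: h=1, probe 1,2 -> slot 2
511: h=1, probe 1,2,5 -> slot 5
233: h=12 -> slot 12
Table: [—, 732, 596, —, —, 511, —, —, —, —, —, —, 233, —, —, —, —]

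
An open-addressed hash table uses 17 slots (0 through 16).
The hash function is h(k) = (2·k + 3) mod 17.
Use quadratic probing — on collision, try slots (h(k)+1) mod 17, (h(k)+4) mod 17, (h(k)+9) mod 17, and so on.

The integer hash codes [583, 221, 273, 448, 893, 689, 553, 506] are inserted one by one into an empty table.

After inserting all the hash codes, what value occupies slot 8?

Insert 583: h=13, slot 13 empty => index 13.
Insert 221: h=3, slot 3 empty => index 3.
Insert 273: h=5, slot 5 empty => index 5.
Insert 448: h=15, slot 15 empty => index 15.
Insert 893: h=4, slot 4 empty => index 4.
Insert 689: h=4, slots 4,5 occupied => index 8.
Insert 553: h=4, slots 4,5,8,13,3 occupied => index 12.
Insert 506: h=12, slots 12,13 occupied => index 16.
Table: [∅, ∅, ∅, 221, 893, 273, ∅, ∅, 689, ∅, ∅, ∅, 553, 583, ∅, 448, 506]

689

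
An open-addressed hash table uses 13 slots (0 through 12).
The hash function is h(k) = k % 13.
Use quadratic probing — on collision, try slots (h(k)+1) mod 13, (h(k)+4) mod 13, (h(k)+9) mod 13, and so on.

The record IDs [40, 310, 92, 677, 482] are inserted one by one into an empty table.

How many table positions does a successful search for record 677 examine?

3

40 hashes to 1; slot 1 is free → place at 1.
310 hashes to 11; slot 11 is free → place at 11.
92 hashes to 1; 1 taken → place at 2.
677 hashes to 1; 1,2 taken → place at 5.
482 hashes to 1; 1,2,5 taken → place at 10.
Table: [_, 40, 92, _, _, 677, _, _, _, _, 482, 310, _]
Lookup 677: h=1, probe 1,2,5 → found at 5.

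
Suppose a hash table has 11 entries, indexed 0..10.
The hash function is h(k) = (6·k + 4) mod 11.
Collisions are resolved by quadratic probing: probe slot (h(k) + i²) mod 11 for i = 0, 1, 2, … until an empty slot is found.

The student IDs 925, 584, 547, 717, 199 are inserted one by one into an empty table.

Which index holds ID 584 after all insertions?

Insert 925: h=10, slot 10 empty => index 10.
Insert 584: h=10, slot 10 occupied => index 0.
Insert 547: h=8, slot 8 empty => index 8.
Insert 717: h=5, slot 5 empty => index 5.
Insert 199: h=10, slots 10,0 occupied => index 3.
Table: [584, _, _, 199, _, 717, _, _, 547, _, 925]

0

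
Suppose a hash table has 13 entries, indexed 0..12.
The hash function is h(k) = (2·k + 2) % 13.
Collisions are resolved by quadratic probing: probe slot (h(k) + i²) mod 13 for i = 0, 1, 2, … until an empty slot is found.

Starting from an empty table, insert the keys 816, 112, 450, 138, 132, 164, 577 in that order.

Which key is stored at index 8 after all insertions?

164

816 hashes to 9; slot 9 is free → place at 9.
112 hashes to 5; slot 5 is free → place at 5.
450 hashes to 5; 5 taken → place at 6.
138 hashes to 5; 5,6,9 taken → place at 1.
132 hashes to 6; 6 taken → place at 7.
164 hashes to 5; 5,6,9,1 taken → place at 8.
577 hashes to 12; slot 12 is free → place at 12.
Table: [_, 138, _, _, _, 112, 450, 132, 164, 816, _, _, 577]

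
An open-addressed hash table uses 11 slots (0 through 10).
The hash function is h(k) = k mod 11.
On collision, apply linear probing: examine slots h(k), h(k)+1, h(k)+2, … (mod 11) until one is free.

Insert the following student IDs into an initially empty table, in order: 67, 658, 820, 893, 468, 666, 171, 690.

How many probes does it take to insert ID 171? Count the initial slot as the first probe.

Insert 67: h=1, slot 1 empty => index 1.
Insert 658: h=9, slot 9 empty => index 9.
Insert 820: h=6, slot 6 empty => index 6.
Insert 893: h=2, slot 2 empty => index 2.
Insert 468: h=6, slot 6 occupied => index 7.
Insert 666: h=6, slots 6,7 occupied => index 8.
Insert 171: h=6, slots 6,7,8,9 occupied => index 10.
Insert 690: h=8, slots 8,9,10 occupied => index 0.
Table: [690, 67, 893, —, —, —, 820, 468, 666, 658, 171]

5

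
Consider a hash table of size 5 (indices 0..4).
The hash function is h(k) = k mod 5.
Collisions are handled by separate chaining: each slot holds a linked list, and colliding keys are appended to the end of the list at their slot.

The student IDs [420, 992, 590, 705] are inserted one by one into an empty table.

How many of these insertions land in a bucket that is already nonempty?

Insert 420: h=0, bucket 0 empty → new chain.
Insert 992: h=2, bucket 2 empty → new chain.
Insert 590: h=0, bucket 0 nonempty → append to chain.
Insert 705: h=0, bucket 0 nonempty → append to chain.
Final buckets:
0: 420 -> 590 -> 705
1: .
2: 992
3: .
4: .

2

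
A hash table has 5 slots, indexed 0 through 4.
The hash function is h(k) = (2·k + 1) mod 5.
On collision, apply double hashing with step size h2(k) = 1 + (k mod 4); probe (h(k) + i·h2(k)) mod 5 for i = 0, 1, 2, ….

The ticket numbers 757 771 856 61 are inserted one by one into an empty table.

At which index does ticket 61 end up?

2

757: h=0 => slot 0
771: h=3 => slot 3
856: h=3, h2=1, probe 3,4 => slot 4
61: h=3, h2=2, probe 3,0,2 => slot 2
Table: [757, -, 61, 771, 856]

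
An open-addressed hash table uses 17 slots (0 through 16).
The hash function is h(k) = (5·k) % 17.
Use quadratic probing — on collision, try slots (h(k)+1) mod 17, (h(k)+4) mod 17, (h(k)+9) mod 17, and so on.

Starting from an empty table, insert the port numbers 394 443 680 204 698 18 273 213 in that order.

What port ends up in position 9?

18

394: h=15 → slot 15
443: h=5 → slot 5
680: h=0 → slot 0
204: h=0, probe 0,1 → slot 1
698: h=5, probe 5,6 → slot 6
18: h=5, probe 5,6,9 → slot 9
273: h=5, probe 5,6,9,14 → slot 14
213: h=11 → slot 11
Table: [680, 204, —, —, —, 443, 698, —, —, 18, —, 213, —, —, 273, 394, —]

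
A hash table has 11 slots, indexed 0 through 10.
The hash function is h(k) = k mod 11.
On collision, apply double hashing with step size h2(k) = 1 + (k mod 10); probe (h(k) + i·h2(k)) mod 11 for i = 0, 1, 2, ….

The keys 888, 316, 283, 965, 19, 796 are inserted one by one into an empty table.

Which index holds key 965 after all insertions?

3

888 hashes to 8; slot 8 is free → place at 8.
316 hashes to 8, h2=7; 8 taken → place at 4.
283 hashes to 8, h2=4; 8 taken → place at 1.
965 hashes to 8, h2=6; 8 taken → place at 3.
19 hashes to 8, h2=10; 8 taken → place at 7.
796 hashes to 4, h2=7; 4 taken → place at 0.
Table: [796, 283, -, 965, 316, -, -, 19, 888, -, -]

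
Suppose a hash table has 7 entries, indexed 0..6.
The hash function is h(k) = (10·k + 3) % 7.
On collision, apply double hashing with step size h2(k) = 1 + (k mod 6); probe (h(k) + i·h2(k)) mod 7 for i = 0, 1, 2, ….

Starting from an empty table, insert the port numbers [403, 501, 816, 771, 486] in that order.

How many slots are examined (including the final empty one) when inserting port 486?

403: h=1 -> slot 1
501: h=1, h2=4, probe 1,5 -> slot 5
816: h=1, h2=1, probe 1,2 -> slot 2
771: h=6 -> slot 6
486: h=5, h2=1, probe 5,6,0 -> slot 0
Table: [486, 403, 816, -, -, 501, 771]

3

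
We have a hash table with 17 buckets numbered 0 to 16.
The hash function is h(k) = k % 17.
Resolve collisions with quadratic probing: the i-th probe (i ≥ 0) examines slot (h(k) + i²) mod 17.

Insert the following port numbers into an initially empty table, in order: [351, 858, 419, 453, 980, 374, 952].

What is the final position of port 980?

3

351: h=11 => slot 11
858: h=8 => slot 8
419: h=11, probe 11,12 => slot 12
453: h=11, probe 11,12,15 => slot 15
980: h=11, probe 11,12,15,3 => slot 3
374: h=0 => slot 0
952: h=0, probe 0,1 => slot 1
Table: [374, 952, ∅, 980, ∅, ∅, ∅, ∅, 858, ∅, ∅, 351, 419, ∅, ∅, 453, ∅]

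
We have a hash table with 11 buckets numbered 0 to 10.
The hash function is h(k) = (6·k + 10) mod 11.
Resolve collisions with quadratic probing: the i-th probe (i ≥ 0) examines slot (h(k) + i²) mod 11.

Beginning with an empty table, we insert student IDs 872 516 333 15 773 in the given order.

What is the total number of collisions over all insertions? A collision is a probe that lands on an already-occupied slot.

Insert 872: h=6, slot 6 empty -> index 6.
Insert 516: h=4, slot 4 empty -> index 4.
Insert 333: h=6, slot 6 occupied -> index 7.
Insert 15: h=1, slot 1 empty -> index 1.
Insert 773: h=6, slots 6,7 occupied -> index 10.
Table: [∅, 15, ∅, ∅, 516, ∅, 872, 333, ∅, ∅, 773]

3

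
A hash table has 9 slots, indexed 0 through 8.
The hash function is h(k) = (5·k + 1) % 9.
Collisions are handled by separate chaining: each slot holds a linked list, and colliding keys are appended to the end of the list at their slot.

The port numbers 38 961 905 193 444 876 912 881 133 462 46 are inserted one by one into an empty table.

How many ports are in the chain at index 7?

4

Insert 38: h=2, bucket 2 empty → new chain.
Insert 961: h=0, bucket 0 empty → new chain.
Insert 905: h=8, bucket 8 empty → new chain.
Insert 193: h=3, bucket 3 empty → new chain.
Insert 444: h=7, bucket 7 empty → new chain.
Insert 876: h=7, bucket 7 nonempty → append to chain.
Insert 912: h=7, bucket 7 nonempty → append to chain.
Insert 881: h=5, bucket 5 empty → new chain.
Insert 133: h=0, bucket 0 nonempty → append to chain.
Insert 462: h=7, bucket 7 nonempty → append to chain.
Insert 46: h=6, bucket 6 empty → new chain.
Final buckets:
0: 961 -> 133
1: —
2: 38
3: 193
4: —
5: 881
6: 46
7: 444 -> 876 -> 912 -> 462
8: 905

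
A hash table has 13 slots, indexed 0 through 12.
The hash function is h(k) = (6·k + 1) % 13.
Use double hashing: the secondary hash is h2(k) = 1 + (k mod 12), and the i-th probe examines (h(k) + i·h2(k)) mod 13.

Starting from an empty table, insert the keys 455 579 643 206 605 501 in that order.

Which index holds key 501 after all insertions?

Insert 455: h=1, slot 1 empty → index 1.
Insert 579: h=4, slot 4 empty → index 4.
Insert 643: h=11, slot 11 empty → index 11.
Insert 206: h=2, slot 2 empty → index 2.
Insert 605: h=4, h2=6, slot 4 occupied → index 10.
Insert 501: h=4, h2=10, slots 4,1,11 occupied → index 8.
Table: [∅, 455, 206, ∅, 579, ∅, ∅, ∅, 501, ∅, 605, 643, ∅]

8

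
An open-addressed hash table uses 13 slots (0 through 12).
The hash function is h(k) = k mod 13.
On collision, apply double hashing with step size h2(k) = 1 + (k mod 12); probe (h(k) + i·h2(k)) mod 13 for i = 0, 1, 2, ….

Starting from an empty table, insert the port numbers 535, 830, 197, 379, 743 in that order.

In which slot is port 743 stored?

1

535: h=2 => slot 2
830: h=11 => slot 11
197: h=2, h2=6, probe 2,8 => slot 8
379: h=2, h2=8, probe 2,10 => slot 10
743: h=2, h2=12, probe 2,1 => slot 1
Table: [—, 743, 535, —, —, —, —, —, 197, —, 379, 830, —]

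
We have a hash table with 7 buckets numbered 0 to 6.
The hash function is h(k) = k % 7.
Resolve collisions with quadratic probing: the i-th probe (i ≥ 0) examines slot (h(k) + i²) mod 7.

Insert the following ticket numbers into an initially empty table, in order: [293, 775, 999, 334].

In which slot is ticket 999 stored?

2

Insert 293: h=6, slot 6 empty → index 6.
Insert 775: h=5, slot 5 empty → index 5.
Insert 999: h=5, slots 5,6 occupied → index 2.
Insert 334: h=5, slots 5,6,2 occupied → index 0.
Table: [334, ∅, 999, ∅, ∅, 775, 293]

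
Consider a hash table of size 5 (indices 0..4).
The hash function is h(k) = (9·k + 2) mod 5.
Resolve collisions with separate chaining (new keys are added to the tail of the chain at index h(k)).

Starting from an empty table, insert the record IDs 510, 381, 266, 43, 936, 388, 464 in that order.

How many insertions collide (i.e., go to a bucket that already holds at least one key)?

3

Insert 510: h=2, bucket 2 empty → new chain.
Insert 381: h=1, bucket 1 empty → new chain.
Insert 266: h=1, bucket 1 nonempty → append to chain.
Insert 43: h=4, bucket 4 empty → new chain.
Insert 936: h=1, bucket 1 nonempty → append to chain.
Insert 388: h=4, bucket 4 nonempty → append to chain.
Insert 464: h=3, bucket 3 empty → new chain.
Final buckets:
0: .
1: 381 -> 266 -> 936
2: 510
3: 464
4: 43 -> 388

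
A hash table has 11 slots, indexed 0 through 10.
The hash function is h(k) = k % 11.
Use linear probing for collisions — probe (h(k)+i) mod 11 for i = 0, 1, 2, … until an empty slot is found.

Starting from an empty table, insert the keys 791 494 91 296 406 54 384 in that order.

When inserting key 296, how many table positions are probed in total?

3

791: h=10 -> slot 10
494: h=10, probe 10,0 -> slot 0
91: h=3 -> slot 3
296: h=10, probe 10,0,1 -> slot 1
406: h=10, probe 10,0,1,2 -> slot 2
54: h=10, probe 10,0,1,2,3,4 -> slot 4
384: h=10, probe 10,0,1,2,3,4,5 -> slot 5
Table: [494, 296, 406, 91, 54, 384, _, _, _, _, 791]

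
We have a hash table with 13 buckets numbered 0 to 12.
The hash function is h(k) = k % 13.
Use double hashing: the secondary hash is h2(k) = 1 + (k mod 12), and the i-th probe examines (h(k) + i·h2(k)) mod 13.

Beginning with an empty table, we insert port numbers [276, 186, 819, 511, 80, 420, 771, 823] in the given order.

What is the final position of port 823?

276: h=3 => slot 3
186: h=4 => slot 4
819: h=0 => slot 0
511: h=4, h2=8, probe 4,12 => slot 12
80: h=2 => slot 2
420: h=4, h2=1, probe 4,5 => slot 5
771: h=4, h2=4, probe 4,8 => slot 8
823: h=4, h2=8, probe 4,12,7 => slot 7
Table: [819, _, 80, 276, 186, 420, _, 823, 771, _, _, _, 511]

7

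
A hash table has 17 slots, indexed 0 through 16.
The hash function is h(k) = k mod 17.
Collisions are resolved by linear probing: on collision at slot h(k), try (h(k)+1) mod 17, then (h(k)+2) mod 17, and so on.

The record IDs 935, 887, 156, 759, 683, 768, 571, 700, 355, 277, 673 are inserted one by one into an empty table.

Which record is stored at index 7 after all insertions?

Insert 935: h=0, slot 0 empty => index 0.
Insert 887: h=3, slot 3 empty => index 3.
Insert 156: h=3, slot 3 occupied => index 4.
Insert 759: h=11, slot 11 empty => index 11.
Insert 683: h=3, slots 3,4 occupied => index 5.
Insert 768: h=3, slots 3,4,5 occupied => index 6.
Insert 571: h=10, slot 10 empty => index 10.
Insert 700: h=3, slots 3,4,5,6 occupied => index 7.
Insert 355: h=15, slot 15 empty => index 15.
Insert 277: h=5, slots 5,6,7 occupied => index 8.
Insert 673: h=10, slots 10,11 occupied => index 12.
Table: [935, ∅, ∅, 887, 156, 683, 768, 700, 277, ∅, 571, 759, 673, ∅, ∅, 355, ∅]

700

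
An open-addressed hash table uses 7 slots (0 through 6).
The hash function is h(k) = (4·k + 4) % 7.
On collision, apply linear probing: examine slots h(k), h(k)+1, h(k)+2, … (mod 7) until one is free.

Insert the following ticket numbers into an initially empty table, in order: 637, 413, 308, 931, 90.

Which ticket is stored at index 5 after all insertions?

413

Insert 637: h=4, slot 4 empty -> index 4.
Insert 413: h=4, slot 4 occupied -> index 5.
Insert 308: h=4, slots 4,5 occupied -> index 6.
Insert 931: h=4, slots 4,5,6 occupied -> index 0.
Insert 90: h=0, slot 0 occupied -> index 1.
Table: [931, 90, —, —, 637, 413, 308]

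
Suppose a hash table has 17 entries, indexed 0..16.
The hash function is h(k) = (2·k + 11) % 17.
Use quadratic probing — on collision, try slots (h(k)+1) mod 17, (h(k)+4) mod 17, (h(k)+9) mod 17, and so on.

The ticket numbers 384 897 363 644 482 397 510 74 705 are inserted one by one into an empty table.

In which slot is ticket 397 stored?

384: h=14 → slot 14
897: h=3 → slot 3
363: h=6 → slot 6
644: h=7 → slot 7
482: h=6, probe 6,7,10 → slot 10
397: h=6, probe 6,7,10,15 → slot 15
510: h=11 → slot 11
74: h=6, probe 6,7,10,15,5 → slot 5
705: h=10, probe 10,11,14,2 → slot 2
Table: [—, —, 705, 897, —, 74, 363, 644, —, —, 482, 510, —, —, 384, 397, —]

15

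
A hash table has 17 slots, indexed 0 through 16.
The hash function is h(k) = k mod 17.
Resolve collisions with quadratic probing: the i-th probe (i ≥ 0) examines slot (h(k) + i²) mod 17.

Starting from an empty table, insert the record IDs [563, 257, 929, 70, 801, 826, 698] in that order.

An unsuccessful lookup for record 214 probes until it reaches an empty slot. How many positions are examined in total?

3

563 hashes to 2; slot 2 is free => place at 2.
257 hashes to 2; 2 taken => place at 3.
929 hashes to 11; slot 11 is free => place at 11.
70 hashes to 2; 2,3 taken => place at 6.
801 hashes to 2; 2,3,6,11 taken => place at 1.
826 hashes to 10; slot 10 is free => place at 10.
698 hashes to 1; 1,2 taken => place at 5.
Table: [., 801, 563, 257, ., 698, 70, ., ., ., 826, 929, ., ., ., ., .]
Lookup 214: h=10, probe 10,11,14 → slot 14 empty, not found.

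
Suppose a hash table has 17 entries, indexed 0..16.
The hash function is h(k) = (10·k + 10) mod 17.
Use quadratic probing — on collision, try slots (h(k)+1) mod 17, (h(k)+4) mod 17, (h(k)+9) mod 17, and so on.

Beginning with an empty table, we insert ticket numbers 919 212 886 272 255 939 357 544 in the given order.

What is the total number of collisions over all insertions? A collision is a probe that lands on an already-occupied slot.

6

Insert 919: h=3, slot 3 empty -> index 3.
Insert 212: h=5, slot 5 empty -> index 5.
Insert 886: h=13, slot 13 empty -> index 13.
Insert 272: h=10, slot 10 empty -> index 10.
Insert 255: h=10, slot 10 occupied -> index 11.
Insert 939: h=16, slot 16 empty -> index 16.
Insert 357: h=10, slots 10,11 occupied -> index 14.
Insert 544: h=10, slots 10,11,14 occupied -> index 2.
Table: [∅, ∅, 544, 919, ∅, 212, ∅, ∅, ∅, ∅, 272, 255, ∅, 886, 357, ∅, 939]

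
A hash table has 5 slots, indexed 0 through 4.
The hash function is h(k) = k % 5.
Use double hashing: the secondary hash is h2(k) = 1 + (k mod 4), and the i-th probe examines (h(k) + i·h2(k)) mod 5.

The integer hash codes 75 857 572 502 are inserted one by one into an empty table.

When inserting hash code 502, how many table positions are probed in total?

75 hashes to 0; slot 0 is free => place at 0.
857 hashes to 2; slot 2 is free => place at 2.
572 hashes to 2, h2=1; 2 taken => place at 3.
502 hashes to 2, h2=3; 2,0,3 taken => place at 1.
Table: [75, 502, 857, 572, _]

4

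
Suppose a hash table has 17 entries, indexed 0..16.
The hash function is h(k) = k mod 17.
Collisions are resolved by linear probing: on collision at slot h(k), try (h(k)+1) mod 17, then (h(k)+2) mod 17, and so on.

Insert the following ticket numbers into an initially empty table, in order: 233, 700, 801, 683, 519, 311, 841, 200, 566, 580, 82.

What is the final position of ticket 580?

7

233: h=12 => slot 12
700: h=3 => slot 3
801: h=2 => slot 2
683: h=3, probe 3,4 => slot 4
519: h=9 => slot 9
311: h=5 => slot 5
841: h=8 => slot 8
200: h=13 => slot 13
566: h=5, probe 5,6 => slot 6
580: h=2, probe 2,3,4,5,6,7 => slot 7
82: h=14 => slot 14
Table: [—, —, 801, 700, 683, 311, 566, 580, 841, 519, —, —, 233, 200, 82, —, —]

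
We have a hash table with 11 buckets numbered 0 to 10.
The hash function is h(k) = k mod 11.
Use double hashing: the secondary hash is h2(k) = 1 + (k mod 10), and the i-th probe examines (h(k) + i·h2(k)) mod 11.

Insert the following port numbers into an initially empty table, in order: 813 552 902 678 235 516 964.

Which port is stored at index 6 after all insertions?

516

813: h=10 -> slot 10
552: h=2 -> slot 2
902: h=0 -> slot 0
678: h=7 -> slot 7
235: h=4 -> slot 4
516: h=10, h2=7, probe 10,6 -> slot 6
964: h=7, h2=5, probe 7,1 -> slot 1
Table: [902, 964, 552, ., 235, ., 516, 678, ., ., 813]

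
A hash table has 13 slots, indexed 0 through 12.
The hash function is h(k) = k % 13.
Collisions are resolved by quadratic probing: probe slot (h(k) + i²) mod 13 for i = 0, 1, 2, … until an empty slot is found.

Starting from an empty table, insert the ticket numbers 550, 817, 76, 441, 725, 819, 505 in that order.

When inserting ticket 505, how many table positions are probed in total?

550 hashes to 4; slot 4 is free => place at 4.
817 hashes to 11; slot 11 is free => place at 11.
76 hashes to 11; 11 taken => place at 12.
441 hashes to 12; 12 taken => place at 0.
725 hashes to 10; slot 10 is free => place at 10.
819 hashes to 0; 0 taken => place at 1.
505 hashes to 11; 11,12 taken => place at 2.
Table: [441, 819, 505, _, 550, _, _, _, _, _, 725, 817, 76]

3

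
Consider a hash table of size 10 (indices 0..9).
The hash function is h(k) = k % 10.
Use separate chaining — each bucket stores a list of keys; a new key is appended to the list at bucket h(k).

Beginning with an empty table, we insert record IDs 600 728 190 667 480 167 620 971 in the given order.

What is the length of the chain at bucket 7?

2

600 → bucket 0
728 → bucket 8
190 → bucket 0 (collision)
667 → bucket 7
480 → bucket 0 (collision)
167 → bucket 7 (collision)
620 → bucket 0 (collision)
971 → bucket 1
Final buckets:
0: 600 -> 190 -> 480 -> 620
1: 971
2: -
3: -
4: -
5: -
6: -
7: 667 -> 167
8: 728
9: -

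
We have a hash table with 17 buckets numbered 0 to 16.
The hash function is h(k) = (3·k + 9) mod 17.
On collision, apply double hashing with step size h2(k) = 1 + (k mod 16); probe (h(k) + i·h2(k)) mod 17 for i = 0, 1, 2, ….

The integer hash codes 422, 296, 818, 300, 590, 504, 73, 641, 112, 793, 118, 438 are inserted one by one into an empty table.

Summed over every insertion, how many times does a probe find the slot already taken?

422 hashes to 0; slot 0 is free => place at 0.
296 hashes to 13; slot 13 is free => place at 13.
818 hashes to 15; slot 15 is free => place at 15.
300 hashes to 8; slot 8 is free => place at 8.
590 hashes to 11; slot 11 is free => place at 11.
504 hashes to 8, h2=9; 8,0 taken => place at 9.
73 hashes to 7; slot 7 is free => place at 7.
641 hashes to 11, h2=2; 11,13,15,0 taken => place at 2.
112 hashes to 5; slot 5 is free => place at 5.
793 hashes to 8, h2=10; 8 taken => place at 1.
118 hashes to 6; slot 6 is free => place at 6.
438 hashes to 14; slot 14 is free => place at 14.
Table: [422, 793, 641, ., ., 112, 118, 73, 300, 504, ., 590, ., 296, 438, 818, .]

7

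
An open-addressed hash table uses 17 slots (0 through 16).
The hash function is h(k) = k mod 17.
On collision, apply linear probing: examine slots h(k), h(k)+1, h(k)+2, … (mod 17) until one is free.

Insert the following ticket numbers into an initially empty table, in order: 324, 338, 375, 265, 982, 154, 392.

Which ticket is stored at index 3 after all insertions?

324 hashes to 1; slot 1 is free -> place at 1.
338 hashes to 15; slot 15 is free -> place at 15.
375 hashes to 1; 1 taken -> place at 2.
265 hashes to 10; slot 10 is free -> place at 10.
982 hashes to 13; slot 13 is free -> place at 13.
154 hashes to 1; 1,2 taken -> place at 3.
392 hashes to 1; 1,2,3 taken -> place at 4.
Table: [-, 324, 375, 154, 392, -, -, -, -, -, 265, -, -, 982, -, 338, -]

154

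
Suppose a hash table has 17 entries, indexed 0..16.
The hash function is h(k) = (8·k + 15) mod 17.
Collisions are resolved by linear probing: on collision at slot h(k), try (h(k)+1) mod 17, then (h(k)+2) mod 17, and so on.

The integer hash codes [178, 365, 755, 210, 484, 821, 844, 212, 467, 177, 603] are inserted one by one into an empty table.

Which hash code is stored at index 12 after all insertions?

365

Insert 178: h=11, slot 11 empty → index 11.
Insert 365: h=11, slot 11 occupied → index 12.
Insert 755: h=3, slot 3 empty → index 3.
Insert 210: h=12, slot 12 occupied → index 13.
Insert 484: h=11, slots 11,12,13 occupied → index 14.
Insert 821: h=4, slot 4 empty → index 4.
Insert 844: h=1, slot 1 empty → index 1.
Insert 212: h=11, slots 11,12,13,14 occupied → index 15.
Insert 467: h=11, slots 11,12,13,14,15 occupied → index 16.
Insert 177: h=3, slots 3,4 occupied → index 5.
Insert 603: h=11, slots 11,12,13,14,15,16 occupied → index 0.
Table: [603, 844, ., 755, 821, 177, ., ., ., ., ., 178, 365, 210, 484, 212, 467]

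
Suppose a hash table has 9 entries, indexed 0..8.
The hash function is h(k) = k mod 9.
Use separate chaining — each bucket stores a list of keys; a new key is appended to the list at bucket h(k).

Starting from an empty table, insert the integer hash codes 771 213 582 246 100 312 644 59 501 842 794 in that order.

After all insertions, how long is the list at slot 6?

Insert 771: h=6, bucket 6 empty → new chain.
Insert 213: h=6, bucket 6 nonempty → append to chain.
Insert 582: h=6, bucket 6 nonempty → append to chain.
Insert 246: h=3, bucket 3 empty → new chain.
Insert 100: h=1, bucket 1 empty → new chain.
Insert 312: h=6, bucket 6 nonempty → append to chain.
Insert 644: h=5, bucket 5 empty → new chain.
Insert 59: h=5, bucket 5 nonempty → append to chain.
Insert 501: h=6, bucket 6 nonempty → append to chain.
Insert 842: h=5, bucket 5 nonempty → append to chain.
Insert 794: h=2, bucket 2 empty → new chain.
Final buckets:
0: —
1: 100
2: 794
3: 246
4: —
5: 644 -> 59 -> 842
6: 771 -> 213 -> 582 -> 312 -> 501
7: —
8: —

5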